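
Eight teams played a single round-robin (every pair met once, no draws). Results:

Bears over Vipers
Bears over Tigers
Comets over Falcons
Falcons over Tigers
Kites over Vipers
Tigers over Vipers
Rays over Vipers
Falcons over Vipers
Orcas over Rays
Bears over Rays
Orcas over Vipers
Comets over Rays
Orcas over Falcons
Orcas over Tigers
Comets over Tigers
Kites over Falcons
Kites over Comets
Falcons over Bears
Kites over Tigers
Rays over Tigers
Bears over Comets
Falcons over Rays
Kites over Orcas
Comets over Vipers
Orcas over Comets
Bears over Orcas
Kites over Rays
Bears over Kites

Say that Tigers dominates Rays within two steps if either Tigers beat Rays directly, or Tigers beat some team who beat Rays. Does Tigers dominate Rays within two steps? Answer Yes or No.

Tigers did not beat Rays directly.
Tigers beat Vipers, but each of them lost to Rays. No two-step path.

No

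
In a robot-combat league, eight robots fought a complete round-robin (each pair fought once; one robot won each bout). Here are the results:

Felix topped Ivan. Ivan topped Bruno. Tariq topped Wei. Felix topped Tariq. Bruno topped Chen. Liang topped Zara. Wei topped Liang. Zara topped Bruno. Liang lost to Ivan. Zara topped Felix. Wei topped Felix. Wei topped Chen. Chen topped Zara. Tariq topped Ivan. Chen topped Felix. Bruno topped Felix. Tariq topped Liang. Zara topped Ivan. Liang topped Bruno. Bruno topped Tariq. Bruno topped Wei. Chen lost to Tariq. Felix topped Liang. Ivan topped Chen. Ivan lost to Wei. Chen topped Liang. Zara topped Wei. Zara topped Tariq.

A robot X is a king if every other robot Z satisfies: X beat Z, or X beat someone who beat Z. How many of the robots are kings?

8

Ivan reaches everyone (king).
Bruno reaches everyone (king).
Chen reaches everyone (king).
Felix reaches everyone (king).
Zara reaches everyone (king).
Wei reaches everyone (king).
Tariq reaches everyone (king).
Liang reaches everyone (king).
Kings: Ivan, Bruno, Chen, Felix, Zara, Wei, Tariq, Liang — 8.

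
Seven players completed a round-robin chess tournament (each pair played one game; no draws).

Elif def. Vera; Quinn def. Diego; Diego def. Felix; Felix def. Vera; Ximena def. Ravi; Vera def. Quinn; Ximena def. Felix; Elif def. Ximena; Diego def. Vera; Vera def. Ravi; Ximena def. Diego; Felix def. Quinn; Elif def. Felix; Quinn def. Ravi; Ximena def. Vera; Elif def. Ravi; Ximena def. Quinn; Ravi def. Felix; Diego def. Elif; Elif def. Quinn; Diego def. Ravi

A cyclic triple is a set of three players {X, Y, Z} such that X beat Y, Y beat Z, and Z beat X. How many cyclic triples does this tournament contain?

6

Win totals: Elif 5, Ravi 1, Felix 2, Ximena 5, Quinn 2, Diego 4, Vera 2.
A player with w wins dominates both others in C(w,2) triples; summing gives 10 + 0 + 1 + 10 + 1 + 6 + 1 = 29 transitive triples.
Total triples C(7,3) = 35, so cyclic triples = 35 − 29 = 6.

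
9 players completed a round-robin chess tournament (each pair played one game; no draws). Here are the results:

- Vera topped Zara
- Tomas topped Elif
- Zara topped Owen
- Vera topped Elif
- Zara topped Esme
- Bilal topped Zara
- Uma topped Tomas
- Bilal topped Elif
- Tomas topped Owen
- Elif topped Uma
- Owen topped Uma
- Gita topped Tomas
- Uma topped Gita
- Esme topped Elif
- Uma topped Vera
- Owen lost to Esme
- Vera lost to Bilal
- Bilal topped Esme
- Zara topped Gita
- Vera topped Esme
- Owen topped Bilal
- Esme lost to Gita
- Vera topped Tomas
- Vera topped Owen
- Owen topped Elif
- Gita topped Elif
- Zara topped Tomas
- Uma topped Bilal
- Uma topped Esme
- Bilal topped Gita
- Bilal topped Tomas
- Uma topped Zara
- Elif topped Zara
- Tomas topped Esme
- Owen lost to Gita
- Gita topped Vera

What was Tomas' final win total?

3

Tomas' results: beat Esme, Elif, Owen; lost to Uma, Vera, Zara, Gita, Bilal.
That is 3 wins.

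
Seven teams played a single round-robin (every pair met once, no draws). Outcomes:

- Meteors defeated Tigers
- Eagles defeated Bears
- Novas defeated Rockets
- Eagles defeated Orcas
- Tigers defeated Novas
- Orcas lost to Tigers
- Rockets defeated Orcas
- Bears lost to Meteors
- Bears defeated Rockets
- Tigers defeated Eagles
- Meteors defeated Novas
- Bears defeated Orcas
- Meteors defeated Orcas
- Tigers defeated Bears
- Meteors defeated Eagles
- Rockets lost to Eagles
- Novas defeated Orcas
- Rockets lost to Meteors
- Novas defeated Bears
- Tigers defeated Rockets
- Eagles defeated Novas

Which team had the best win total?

Win totals: Orcas 0, Novas 3, Tigers 5, Bears 2, Meteors 6, Eagles 4, Rockets 1.
Meteors leads with 6 wins (next highest: 5).

Meteors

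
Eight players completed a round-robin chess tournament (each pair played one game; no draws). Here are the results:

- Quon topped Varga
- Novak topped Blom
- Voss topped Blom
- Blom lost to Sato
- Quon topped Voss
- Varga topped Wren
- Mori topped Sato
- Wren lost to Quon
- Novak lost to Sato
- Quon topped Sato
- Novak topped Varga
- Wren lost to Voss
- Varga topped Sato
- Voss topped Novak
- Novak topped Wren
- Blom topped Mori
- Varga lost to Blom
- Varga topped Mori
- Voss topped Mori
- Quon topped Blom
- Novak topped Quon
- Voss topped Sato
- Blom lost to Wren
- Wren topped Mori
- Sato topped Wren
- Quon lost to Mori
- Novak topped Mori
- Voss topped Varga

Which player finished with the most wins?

Win totals: Novak 5, Mori 2, Blom 2, Wren 2, Sato 3, Quon 5, Voss 6, Varga 3.
Voss leads with 6 wins (next highest: 5).

Voss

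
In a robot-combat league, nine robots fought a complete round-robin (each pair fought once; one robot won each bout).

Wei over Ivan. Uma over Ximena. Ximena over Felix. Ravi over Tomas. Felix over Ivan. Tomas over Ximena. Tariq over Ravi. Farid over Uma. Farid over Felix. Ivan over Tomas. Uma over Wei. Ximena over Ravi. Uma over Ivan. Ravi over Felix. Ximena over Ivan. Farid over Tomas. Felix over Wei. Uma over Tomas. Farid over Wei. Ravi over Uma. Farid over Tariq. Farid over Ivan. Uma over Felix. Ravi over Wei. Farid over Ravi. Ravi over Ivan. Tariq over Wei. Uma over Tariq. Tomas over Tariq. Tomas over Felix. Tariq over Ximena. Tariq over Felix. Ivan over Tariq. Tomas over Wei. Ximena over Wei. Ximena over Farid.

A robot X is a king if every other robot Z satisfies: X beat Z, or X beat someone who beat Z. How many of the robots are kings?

Ivan cannot reach Farid, Uma in two steps.
Ximena reaches everyone (king).
Farid reaches everyone (king).
Tariq reaches everyone (king).
Wei cannot reach Ximena, Farid, Felix, Uma, Ravi in two steps.
Felix cannot reach Ximena, Farid, Uma, Ravi in two steps.
Tomas cannot reach Uma in two steps.
Uma reaches everyone (king).
Ravi cannot reach Farid in two steps.
Kings: Ximena, Farid, Tariq, Uma — 4.

4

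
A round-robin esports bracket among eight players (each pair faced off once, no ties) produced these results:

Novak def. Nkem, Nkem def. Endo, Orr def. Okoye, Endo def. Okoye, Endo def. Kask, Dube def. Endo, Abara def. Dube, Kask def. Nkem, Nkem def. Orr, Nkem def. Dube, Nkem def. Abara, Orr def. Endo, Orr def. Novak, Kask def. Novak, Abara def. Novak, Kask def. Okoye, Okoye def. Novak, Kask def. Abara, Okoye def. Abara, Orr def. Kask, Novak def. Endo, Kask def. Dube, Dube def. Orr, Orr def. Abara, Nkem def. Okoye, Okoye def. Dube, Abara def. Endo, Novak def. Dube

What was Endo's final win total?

Endo's results: beat Okoye, Kask; lost to Novak, Orr, Nkem, Abara, Dube.
That is 2 wins.

2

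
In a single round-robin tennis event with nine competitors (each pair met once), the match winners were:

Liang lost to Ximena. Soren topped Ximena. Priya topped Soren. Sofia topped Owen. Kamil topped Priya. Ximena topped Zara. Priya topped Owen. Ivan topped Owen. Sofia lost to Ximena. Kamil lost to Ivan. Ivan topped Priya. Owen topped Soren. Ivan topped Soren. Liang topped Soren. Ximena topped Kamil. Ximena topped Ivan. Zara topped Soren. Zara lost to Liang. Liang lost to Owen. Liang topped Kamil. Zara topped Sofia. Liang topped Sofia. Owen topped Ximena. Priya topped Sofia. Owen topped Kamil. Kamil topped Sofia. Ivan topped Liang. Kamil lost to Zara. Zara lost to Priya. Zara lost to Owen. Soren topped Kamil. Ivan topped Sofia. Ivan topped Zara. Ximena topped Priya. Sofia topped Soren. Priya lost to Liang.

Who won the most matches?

Win totals: Liang 5, Zara 3, Ximena 6, Ivan 7, Kamil 2, Sofia 2, Soren 2, Priya 4, Owen 5.
Ivan leads with 7 wins (next highest: 6).

Ivan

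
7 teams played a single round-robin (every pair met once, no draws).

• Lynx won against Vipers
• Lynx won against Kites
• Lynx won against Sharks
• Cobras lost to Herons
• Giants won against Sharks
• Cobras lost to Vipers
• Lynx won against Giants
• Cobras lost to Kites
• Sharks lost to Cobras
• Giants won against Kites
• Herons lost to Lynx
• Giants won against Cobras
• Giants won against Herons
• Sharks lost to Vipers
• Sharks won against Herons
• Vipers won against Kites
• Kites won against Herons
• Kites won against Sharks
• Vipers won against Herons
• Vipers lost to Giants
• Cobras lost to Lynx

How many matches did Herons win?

Herons' results: beat Cobras; lost to Sharks, Lynx, Kites, Giants, Vipers.
That is 1 win.

1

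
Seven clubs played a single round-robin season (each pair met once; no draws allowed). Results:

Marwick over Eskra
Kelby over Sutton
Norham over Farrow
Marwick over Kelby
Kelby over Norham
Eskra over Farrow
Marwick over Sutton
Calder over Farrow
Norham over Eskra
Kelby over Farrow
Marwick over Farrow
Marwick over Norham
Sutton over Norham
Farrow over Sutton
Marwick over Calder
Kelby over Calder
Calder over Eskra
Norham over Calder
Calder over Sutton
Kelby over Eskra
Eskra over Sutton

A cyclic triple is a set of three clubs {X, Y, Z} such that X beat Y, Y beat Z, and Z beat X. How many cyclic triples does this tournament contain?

3

Win totals: Norham 3, Marwick 6, Sutton 1, Farrow 1, Calder 3, Eskra 2, Kelby 5.
A club with w wins dominates both others in C(w,2) triples; summing gives 3 + 15 + 0 + 0 + 3 + 1 + 10 = 32 transitive triples.
Total triples C(7,3) = 35, so cyclic triples = 35 − 32 = 3.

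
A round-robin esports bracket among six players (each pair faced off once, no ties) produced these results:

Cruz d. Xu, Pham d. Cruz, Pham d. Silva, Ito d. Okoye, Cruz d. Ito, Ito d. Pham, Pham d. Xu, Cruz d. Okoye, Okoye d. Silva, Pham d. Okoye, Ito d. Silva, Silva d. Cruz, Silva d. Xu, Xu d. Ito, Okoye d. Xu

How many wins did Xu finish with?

1

Xu's results: beat Ito; lost to Silva, Cruz, Pham, Okoye.
That is 1 win.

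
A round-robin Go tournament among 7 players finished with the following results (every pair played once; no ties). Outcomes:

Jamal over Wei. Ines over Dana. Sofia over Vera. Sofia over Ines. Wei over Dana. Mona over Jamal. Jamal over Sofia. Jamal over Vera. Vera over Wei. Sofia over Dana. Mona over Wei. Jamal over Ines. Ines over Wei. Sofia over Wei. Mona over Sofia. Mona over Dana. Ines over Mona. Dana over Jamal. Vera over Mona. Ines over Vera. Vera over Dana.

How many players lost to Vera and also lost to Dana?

Vera beat: Mona, Dana, Wei.
Dana beat: Jamal.
No one was beaten by both.

0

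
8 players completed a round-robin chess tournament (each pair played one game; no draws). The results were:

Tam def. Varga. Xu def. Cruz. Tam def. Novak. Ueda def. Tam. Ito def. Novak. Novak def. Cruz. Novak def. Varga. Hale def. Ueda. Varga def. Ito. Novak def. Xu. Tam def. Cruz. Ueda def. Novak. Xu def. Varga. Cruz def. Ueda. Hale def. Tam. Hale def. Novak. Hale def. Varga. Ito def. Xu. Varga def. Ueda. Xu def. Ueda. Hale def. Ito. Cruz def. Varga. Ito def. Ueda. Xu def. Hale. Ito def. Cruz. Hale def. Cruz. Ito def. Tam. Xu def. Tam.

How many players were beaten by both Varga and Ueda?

0

Varga beat: Ueda, Ito.
Ueda beat: Novak, Tam.
No one was beaten by both.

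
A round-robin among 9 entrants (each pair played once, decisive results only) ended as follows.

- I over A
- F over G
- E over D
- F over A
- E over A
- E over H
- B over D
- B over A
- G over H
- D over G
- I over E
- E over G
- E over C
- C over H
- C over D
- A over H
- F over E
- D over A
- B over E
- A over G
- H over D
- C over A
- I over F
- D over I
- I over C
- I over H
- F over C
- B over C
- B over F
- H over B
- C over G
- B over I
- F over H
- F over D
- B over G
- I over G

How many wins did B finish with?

7

B's results: beat A, C, D, E, F, G, I; lost to H.
That is 7 wins.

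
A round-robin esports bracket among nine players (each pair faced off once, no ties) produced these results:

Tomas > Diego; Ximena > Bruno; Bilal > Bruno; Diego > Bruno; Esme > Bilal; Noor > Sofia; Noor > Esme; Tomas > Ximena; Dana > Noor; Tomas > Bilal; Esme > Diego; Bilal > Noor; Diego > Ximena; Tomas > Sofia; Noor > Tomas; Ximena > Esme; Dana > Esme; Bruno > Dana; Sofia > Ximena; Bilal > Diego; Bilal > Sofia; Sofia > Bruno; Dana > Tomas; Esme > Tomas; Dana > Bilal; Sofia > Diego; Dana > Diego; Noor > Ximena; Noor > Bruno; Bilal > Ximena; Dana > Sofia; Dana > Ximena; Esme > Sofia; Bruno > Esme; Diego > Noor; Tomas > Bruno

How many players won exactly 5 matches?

3

Win totals: Dana 7, Tomas 5, Noor 5, Esme 4, Diego 3, Bilal 5, Sofia 3, Bruno 2, Ximena 2.
Exactly 5: Tomas, Noor, Bilal — 3 players.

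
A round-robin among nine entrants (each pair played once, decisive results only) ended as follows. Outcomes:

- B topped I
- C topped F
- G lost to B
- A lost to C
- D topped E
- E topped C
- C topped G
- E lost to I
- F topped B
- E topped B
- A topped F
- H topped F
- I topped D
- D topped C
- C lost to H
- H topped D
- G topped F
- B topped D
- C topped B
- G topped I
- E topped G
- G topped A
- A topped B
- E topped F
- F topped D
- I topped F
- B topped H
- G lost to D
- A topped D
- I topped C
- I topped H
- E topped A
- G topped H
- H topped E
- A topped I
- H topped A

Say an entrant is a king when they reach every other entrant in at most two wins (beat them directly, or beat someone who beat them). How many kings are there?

7

A reaches everyone (king).
B reaches everyone (king).
C cannot reach E in two steps.
D reaches everyone (king).
E reaches everyone (king).
F cannot reach A in two steps.
G reaches everyone (king).
H reaches everyone (king).
I reaches everyone (king).
Kings: A, B, D, E, G, H, I — 7.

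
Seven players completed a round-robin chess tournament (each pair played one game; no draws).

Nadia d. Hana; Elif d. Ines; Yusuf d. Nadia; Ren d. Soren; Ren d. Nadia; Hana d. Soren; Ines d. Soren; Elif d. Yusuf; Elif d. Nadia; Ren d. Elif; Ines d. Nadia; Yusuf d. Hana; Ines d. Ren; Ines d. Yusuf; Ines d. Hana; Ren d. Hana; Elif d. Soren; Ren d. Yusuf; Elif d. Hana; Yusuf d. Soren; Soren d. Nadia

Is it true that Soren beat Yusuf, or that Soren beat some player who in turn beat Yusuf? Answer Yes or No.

Soren did not beat Yusuf directly.
Soren beat Nadia, but each of them lost to Yusuf. No two-step path.

No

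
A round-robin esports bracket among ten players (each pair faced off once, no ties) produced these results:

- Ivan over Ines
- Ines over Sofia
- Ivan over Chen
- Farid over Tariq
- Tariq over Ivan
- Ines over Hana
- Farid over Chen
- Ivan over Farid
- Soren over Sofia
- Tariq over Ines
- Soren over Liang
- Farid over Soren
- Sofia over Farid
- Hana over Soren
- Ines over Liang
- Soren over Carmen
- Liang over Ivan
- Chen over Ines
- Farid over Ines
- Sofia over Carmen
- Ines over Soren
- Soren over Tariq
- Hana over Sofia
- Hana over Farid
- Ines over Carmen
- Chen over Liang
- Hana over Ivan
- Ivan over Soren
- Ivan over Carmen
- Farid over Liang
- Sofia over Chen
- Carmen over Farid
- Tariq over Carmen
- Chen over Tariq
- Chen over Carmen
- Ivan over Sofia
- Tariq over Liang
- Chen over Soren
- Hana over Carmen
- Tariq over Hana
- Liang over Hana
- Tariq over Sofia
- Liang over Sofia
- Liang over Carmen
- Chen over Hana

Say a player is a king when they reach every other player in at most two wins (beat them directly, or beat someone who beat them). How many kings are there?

Tariq reaches everyone (king).
Carmen cannot reach Hana, Ivan, Sofia in two steps.
Hana reaches everyone (king).
Ines reaches everyone (king).
Farid reaches everyone (king).
Ivan reaches everyone (king).
Chen reaches everyone (king).
Sofia cannot reach Ivan in two steps.
Liang cannot reach Tariq in two steps.
Soren reaches everyone (king).
Kings: Tariq, Hana, Ines, Farid, Ivan, Chen, Soren — 7.

7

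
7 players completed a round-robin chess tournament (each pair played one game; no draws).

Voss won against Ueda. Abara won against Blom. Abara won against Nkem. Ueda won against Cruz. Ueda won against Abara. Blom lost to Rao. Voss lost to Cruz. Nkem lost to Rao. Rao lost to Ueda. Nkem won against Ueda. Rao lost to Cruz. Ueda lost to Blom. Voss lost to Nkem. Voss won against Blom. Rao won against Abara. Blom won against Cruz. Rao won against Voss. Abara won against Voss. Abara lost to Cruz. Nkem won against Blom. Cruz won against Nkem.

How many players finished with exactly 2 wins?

2

Win totals: Cruz 4, Rao 4, Abara 3, Voss 2, Blom 2, Ueda 3, Nkem 3.
Exactly 2: Voss, Blom — 2 players.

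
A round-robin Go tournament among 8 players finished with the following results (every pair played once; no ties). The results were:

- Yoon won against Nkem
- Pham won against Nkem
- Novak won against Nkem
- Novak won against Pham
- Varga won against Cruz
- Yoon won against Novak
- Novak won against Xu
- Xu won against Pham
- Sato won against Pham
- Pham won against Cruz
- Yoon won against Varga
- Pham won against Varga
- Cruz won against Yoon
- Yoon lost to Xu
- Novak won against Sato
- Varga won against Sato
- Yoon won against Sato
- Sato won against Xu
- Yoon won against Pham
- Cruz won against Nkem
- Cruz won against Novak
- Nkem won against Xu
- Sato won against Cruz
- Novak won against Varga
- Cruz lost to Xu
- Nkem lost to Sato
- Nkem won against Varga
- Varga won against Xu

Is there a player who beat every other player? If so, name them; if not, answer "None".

None

Highest win total is Yoon with 5 (out of 7 possible).
Yoon lost to Xu, Cruz, so no player went undefeated.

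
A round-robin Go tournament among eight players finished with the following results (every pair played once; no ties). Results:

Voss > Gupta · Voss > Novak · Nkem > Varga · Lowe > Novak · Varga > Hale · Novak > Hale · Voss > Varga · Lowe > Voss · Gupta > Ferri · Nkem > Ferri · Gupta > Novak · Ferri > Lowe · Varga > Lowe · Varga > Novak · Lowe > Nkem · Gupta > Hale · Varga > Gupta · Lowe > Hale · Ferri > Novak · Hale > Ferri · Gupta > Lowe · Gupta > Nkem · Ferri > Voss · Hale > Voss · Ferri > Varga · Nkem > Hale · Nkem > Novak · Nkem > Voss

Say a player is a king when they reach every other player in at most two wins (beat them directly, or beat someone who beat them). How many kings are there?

6

Lowe reaches everyone (king).
Hale cannot reach Nkem in two steps.
Gupta reaches everyone (king).
Voss reaches everyone (king).
Varga reaches everyone (king).
Ferri reaches everyone (king).
Nkem reaches everyone (king).
Novak cannot reach Lowe, Gupta, Varga, Nkem in two steps.
Kings: Lowe, Gupta, Voss, Varga, Ferri, Nkem — 6.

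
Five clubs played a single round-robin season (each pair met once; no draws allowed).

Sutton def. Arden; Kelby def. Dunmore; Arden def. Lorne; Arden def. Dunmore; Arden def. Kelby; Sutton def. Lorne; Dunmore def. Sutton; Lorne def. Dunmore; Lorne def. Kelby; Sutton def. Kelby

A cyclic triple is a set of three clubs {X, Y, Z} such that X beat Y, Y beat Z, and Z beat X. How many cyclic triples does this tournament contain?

Win totals: Arden 3, Kelby 1, Sutton 3, Lorne 2, Dunmore 1.
A club with w wins dominates both others in C(w,2) triples; summing gives 3 + 0 + 3 + 1 + 0 = 7 transitive triples.
Total triples C(5,3) = 10, so cyclic triples = 10 − 7 = 3.

3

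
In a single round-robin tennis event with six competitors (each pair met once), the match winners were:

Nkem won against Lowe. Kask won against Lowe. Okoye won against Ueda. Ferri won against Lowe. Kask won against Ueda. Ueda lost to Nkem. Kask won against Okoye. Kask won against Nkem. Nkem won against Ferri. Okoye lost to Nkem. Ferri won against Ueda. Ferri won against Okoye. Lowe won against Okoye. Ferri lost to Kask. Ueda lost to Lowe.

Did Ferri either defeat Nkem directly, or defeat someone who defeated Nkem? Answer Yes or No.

No

Ferri did not beat Nkem directly.
Ferri beat Lowe, Okoye, Ueda, but each of them lost to Nkem. No two-step path.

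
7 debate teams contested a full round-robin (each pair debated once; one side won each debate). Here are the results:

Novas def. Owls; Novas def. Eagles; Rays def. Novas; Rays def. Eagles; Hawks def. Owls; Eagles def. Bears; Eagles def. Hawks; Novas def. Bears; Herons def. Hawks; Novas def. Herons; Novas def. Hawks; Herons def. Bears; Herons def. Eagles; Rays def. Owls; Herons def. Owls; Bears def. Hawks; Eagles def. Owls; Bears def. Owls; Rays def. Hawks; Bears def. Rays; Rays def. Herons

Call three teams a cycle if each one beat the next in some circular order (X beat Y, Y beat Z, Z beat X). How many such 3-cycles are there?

3

Win totals: Eagles 3, Bears 3, Herons 4, Hawks 1, Novas 5, Rays 5, Owls 0.
A team with w wins dominates both others in C(w,2) triples; summing gives 3 + 3 + 6 + 0 + 10 + 10 + 0 = 32 transitive triples.
Total triples C(7,3) = 35, so cyclic triples = 35 − 32 = 3.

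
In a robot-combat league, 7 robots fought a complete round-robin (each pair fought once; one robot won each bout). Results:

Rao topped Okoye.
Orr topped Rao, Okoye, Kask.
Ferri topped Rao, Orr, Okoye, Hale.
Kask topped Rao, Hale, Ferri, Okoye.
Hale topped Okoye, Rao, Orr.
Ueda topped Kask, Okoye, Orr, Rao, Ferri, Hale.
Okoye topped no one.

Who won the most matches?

Ueda

Win totals: Ferri 4, Kask 4, Hale 3, Ueda 6, Okoye 0, Rao 1, Orr 3.
Ueda leads with 6 wins (next highest: 4).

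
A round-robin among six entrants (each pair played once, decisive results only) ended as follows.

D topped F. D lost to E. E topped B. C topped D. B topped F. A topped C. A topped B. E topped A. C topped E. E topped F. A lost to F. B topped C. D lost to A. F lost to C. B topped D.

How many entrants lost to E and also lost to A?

2

E beat: A, B, D, F.
A beat: B, C, D.
Both beat: B, D — 2.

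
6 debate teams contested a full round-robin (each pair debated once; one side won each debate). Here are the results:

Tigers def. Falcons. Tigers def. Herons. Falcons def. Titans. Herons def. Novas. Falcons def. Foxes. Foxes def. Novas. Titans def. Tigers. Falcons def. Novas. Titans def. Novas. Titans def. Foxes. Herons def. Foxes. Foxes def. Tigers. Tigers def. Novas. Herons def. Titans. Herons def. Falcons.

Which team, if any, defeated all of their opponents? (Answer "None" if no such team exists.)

Highest win total is Herons with 4 (out of 5 possible).
Herons lost to Tigers, so no team went undefeated.

None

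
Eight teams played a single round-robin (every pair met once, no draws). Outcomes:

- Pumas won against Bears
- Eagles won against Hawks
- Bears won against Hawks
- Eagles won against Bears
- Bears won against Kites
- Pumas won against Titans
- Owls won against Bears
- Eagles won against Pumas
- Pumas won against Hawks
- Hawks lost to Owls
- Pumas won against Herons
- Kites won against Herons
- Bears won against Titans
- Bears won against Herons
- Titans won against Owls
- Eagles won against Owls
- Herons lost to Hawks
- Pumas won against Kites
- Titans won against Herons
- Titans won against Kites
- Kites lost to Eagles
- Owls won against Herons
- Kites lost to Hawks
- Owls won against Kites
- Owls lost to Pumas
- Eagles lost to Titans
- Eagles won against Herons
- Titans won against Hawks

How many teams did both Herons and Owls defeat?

Herons beat: no one.
Owls beat: Bears, Hawks, Kites, Herons.
No one was beaten by both.

0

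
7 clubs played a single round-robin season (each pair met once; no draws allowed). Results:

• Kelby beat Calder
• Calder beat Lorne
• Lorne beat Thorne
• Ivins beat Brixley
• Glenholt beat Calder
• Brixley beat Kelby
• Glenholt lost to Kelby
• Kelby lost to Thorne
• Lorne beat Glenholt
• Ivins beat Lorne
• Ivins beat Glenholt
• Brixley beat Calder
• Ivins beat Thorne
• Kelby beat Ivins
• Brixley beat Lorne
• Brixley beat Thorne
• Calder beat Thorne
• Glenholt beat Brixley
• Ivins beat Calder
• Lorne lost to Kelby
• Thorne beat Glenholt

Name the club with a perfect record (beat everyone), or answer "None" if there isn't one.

None

Highest win total is Ivins with 5 (out of 6 possible).
Ivins lost to Kelby, so no club went undefeated.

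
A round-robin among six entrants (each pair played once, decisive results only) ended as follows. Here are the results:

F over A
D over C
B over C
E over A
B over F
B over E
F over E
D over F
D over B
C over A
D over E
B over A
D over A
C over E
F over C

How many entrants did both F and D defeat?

F beat: A, C, E.
D beat: A, B, C, E, F.
Both beat: A, C, E — 3.

3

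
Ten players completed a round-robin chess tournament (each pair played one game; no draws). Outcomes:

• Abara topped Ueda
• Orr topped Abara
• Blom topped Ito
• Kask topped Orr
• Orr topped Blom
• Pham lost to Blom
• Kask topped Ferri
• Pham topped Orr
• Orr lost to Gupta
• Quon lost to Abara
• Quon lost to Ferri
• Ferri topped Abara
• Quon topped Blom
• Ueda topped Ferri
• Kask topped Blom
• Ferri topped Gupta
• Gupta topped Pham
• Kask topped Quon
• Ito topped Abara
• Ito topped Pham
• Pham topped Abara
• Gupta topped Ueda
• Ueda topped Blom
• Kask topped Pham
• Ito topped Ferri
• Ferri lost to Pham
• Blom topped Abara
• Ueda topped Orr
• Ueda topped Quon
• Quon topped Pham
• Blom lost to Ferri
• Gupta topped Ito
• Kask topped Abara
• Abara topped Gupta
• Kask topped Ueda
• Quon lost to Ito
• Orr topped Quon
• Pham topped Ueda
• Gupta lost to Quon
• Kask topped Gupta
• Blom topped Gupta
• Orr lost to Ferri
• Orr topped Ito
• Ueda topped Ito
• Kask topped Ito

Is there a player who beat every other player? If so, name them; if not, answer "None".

Kask

Kask has 9 wins out of 9 opponents — a perfect record.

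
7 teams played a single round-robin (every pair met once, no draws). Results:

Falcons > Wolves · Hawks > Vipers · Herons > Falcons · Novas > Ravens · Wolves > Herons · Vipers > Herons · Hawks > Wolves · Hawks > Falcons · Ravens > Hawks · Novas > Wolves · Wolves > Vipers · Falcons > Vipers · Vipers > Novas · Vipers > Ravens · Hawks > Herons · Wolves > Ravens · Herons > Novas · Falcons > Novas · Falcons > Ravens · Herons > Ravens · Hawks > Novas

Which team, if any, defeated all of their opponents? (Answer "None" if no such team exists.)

Highest win total is Hawks with 5 (out of 6 possible).
Hawks lost to Ravens, so no team went undefeated.

None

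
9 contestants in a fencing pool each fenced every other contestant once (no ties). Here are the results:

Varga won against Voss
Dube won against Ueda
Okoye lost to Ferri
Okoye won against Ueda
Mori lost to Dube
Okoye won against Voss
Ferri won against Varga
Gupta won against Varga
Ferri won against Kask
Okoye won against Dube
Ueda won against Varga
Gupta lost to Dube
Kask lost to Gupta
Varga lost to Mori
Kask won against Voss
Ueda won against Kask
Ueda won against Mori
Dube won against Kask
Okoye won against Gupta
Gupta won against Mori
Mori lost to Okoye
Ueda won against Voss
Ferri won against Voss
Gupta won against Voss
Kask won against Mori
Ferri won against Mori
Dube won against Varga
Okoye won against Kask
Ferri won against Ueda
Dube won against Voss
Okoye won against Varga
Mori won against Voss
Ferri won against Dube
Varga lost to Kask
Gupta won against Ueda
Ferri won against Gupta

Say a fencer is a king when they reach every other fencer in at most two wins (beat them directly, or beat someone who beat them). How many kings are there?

Mori cannot reach Gupta, Ferri, Kask, Okoye, Ueda, Dube in two steps.
Voss cannot reach Mori, Gupta, Ferri, Varga, Kask, Okoye, Ueda, Dube in two steps.
Gupta cannot reach Ferri, Okoye, Dube in two steps.
Ferri reaches everyone (king).
Varga cannot reach Mori, Gupta, Ferri, Kask, Okoye, Ueda, Dube in two steps.
Kask cannot reach Gupta, Ferri, Okoye, Ueda, Dube in two steps.
Okoye cannot reach Ferri in two steps.
Ueda cannot reach Gupta, Ferri, Okoye, Dube in two steps.
Dube cannot reach Ferri, Okoye in two steps.
Kings: Ferri — 1.

1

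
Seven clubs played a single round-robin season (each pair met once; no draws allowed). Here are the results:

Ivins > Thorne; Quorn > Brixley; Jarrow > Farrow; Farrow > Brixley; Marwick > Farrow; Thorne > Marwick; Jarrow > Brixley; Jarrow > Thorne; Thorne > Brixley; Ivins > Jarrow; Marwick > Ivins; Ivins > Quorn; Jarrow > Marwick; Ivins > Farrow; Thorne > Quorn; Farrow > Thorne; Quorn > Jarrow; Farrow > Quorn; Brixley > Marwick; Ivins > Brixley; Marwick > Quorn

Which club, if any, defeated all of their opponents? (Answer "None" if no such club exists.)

Highest win total is Ivins with 5 (out of 6 possible).
Ivins lost to Marwick, so no club went undefeated.

None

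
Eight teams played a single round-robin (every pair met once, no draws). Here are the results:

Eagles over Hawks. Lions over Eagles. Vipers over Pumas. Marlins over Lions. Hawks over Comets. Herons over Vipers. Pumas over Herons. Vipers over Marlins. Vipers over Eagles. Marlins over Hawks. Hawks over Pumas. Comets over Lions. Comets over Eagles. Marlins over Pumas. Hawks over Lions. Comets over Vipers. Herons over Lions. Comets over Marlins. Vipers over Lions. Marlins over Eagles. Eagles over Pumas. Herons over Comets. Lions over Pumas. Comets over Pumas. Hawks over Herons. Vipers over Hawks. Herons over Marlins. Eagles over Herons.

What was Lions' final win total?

Lions' results: beat Pumas, Eagles; lost to Marlins, Vipers, Herons, Comets, Hawks.
That is 2 wins.

2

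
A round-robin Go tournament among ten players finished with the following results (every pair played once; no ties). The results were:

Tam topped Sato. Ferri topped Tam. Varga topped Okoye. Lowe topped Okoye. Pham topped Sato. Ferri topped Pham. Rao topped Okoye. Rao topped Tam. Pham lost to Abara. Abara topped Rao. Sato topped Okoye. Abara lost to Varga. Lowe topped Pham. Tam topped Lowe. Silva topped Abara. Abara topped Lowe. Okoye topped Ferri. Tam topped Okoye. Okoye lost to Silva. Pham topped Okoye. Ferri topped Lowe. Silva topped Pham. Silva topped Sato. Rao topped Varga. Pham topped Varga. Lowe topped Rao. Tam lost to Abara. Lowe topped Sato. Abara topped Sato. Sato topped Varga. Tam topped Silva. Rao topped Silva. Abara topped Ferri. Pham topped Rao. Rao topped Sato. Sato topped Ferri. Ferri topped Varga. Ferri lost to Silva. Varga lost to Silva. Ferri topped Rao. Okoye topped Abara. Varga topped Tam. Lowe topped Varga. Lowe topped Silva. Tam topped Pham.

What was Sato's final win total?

Sato's results: beat Varga, Okoye, Ferri; lost to Silva, Abara, Lowe, Pham, Rao, Tam.
That is 3 wins.

3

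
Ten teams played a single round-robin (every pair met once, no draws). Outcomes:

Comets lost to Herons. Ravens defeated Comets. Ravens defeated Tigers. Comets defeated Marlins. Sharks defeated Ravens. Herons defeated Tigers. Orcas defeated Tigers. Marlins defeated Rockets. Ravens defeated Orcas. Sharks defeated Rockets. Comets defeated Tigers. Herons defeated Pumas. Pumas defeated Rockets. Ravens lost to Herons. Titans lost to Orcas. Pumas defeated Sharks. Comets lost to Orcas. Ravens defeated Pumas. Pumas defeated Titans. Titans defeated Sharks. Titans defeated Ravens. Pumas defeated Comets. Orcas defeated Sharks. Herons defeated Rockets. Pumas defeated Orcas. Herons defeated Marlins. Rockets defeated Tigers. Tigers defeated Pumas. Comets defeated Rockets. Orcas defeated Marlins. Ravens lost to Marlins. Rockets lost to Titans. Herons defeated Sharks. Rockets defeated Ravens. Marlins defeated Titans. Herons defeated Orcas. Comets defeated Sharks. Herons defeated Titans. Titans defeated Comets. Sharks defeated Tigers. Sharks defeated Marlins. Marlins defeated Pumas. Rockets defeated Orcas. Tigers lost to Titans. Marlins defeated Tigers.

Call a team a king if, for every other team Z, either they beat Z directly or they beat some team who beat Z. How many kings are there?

Orcas cannot reach Herons in two steps.
Pumas cannot reach Herons in two steps.
Ravens cannot reach Herons in two steps.
Rockets cannot reach Herons in two steps.
Marlins cannot reach Herons in two steps.
Titans cannot reach Herons in two steps.
Comets cannot reach Herons in two steps.
Sharks cannot reach Herons in two steps.
Tigers cannot reach Ravens, Marlins, Herons in two steps.
Herons reaches everyone (king).
Kings: Herons — 1.

1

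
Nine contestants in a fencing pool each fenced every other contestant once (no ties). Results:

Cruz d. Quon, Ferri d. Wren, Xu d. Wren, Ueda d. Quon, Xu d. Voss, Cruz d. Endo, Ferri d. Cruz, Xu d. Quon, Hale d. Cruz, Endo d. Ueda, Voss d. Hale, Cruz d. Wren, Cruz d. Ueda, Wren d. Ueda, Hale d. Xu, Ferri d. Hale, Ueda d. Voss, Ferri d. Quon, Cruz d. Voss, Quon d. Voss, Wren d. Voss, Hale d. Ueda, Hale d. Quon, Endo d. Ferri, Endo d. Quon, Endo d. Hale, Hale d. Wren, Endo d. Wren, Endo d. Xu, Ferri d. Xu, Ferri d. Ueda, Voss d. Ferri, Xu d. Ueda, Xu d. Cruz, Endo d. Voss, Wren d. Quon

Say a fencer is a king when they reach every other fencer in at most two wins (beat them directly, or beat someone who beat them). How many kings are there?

4

Wren cannot reach Xu, Cruz, Endo in two steps.
Quon cannot reach Wren, Xu, Ueda, Cruz, Endo in two steps.
Hale cannot reach Ferri in two steps.
Xu reaches everyone (king).
Ueda cannot reach Wren, Xu, Cruz, Endo in two steps.
Cruz reaches everyone (king).
Voss cannot reach Endo in two steps.
Ferri reaches everyone (king).
Endo reaches everyone (king).
Kings: Xu, Cruz, Ferri, Endo — 4.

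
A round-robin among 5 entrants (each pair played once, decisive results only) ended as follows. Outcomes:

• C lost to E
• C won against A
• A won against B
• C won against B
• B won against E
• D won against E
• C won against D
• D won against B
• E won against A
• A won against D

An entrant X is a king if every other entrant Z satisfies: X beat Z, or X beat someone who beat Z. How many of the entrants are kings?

3

A cannot reach C in two steps.
B cannot reach D in two steps.
C reaches everyone (king).
D reaches everyone (king).
E reaches everyone (king).
Kings: C, D, E — 3.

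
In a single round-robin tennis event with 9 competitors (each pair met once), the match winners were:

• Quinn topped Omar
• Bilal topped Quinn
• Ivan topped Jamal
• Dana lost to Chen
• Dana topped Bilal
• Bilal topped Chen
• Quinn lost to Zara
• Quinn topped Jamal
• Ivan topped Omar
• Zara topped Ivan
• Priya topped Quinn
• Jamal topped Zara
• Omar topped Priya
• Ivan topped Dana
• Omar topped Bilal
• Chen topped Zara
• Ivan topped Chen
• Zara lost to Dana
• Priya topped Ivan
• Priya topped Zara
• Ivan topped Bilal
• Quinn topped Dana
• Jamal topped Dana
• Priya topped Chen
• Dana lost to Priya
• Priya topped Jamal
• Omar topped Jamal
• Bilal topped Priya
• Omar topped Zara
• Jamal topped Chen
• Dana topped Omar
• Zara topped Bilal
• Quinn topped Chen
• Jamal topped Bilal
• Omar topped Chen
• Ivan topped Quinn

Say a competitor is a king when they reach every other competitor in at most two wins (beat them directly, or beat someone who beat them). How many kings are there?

Ivan reaches everyone (king).
Omar reaches everyone (king).
Chen cannot reach Priya, Jamal in two steps.
Priya reaches everyone (king).
Dana reaches everyone (king).
Jamal reaches everyone (king).
Quinn cannot reach Ivan in two steps.
Bilal reaches everyone (king).
Zara reaches everyone (king).
Kings: Ivan, Omar, Priya, Dana, Jamal, Bilal, Zara — 7.

7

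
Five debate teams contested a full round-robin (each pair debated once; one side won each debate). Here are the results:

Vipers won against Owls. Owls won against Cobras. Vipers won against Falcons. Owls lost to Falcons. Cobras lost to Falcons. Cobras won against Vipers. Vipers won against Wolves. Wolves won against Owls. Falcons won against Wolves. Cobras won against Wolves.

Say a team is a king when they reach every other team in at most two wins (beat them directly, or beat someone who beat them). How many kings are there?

Vipers reaches everyone (king).
Owls cannot reach Falcons in two steps.
Falcons reaches everyone (king).
Wolves cannot reach Vipers, Falcons in two steps.
Cobras reaches everyone (king).
Kings: Vipers, Falcons, Cobras — 3.

3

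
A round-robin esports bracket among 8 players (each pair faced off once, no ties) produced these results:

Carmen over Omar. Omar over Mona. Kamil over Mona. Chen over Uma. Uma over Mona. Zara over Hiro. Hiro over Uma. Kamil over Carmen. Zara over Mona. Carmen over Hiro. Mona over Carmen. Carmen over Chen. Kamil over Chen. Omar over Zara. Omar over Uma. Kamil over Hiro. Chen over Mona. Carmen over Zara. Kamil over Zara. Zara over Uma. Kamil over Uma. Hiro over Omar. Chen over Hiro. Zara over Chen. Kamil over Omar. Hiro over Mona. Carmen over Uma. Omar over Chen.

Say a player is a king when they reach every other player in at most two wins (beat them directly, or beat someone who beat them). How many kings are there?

Uma cannot reach Chen, Zara, Hiro, Omar, Kamil in two steps.
Chen cannot reach Zara, Kamil in two steps.
Zara cannot reach Kamil in two steps.
Carmen cannot reach Kamil in two steps.
Hiro cannot reach Kamil in two steps.
Mona cannot reach Kamil in two steps.
Omar cannot reach Kamil in two steps.
Kamil reaches everyone (king).
Kings: Kamil — 1.

1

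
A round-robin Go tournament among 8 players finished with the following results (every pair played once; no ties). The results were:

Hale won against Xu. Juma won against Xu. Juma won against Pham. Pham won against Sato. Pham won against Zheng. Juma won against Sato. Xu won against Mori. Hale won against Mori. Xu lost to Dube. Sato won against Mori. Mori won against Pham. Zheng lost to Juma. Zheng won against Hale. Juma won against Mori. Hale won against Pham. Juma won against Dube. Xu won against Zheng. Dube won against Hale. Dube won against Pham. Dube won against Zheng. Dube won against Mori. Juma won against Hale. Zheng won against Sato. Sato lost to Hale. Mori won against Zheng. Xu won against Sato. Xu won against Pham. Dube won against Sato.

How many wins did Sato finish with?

1

Sato's results: beat Mori; lost to Pham, Hale, Juma, Dube, Zheng, Xu.
That is 1 win.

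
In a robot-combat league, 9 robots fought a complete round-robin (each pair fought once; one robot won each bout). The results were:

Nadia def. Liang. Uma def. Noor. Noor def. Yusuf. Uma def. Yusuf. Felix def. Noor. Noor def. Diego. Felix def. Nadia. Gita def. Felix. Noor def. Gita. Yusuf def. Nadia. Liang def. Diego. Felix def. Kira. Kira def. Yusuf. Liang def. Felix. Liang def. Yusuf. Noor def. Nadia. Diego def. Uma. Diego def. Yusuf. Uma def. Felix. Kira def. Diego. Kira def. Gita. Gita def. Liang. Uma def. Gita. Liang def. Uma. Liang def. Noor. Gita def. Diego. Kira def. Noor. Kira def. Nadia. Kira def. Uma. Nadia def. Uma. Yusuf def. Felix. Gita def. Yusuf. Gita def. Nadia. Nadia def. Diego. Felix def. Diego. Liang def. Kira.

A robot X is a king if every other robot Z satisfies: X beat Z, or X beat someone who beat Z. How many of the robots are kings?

Liang reaches everyone (king).
Noor cannot reach Kira in two steps.
Diego cannot reach Liang, Kira in two steps.
Nadia reaches everyone (king).
Yusuf cannot reach Gita in two steps.
Felix reaches everyone (king).
Gita reaches everyone (king).
Uma reaches everyone (king).
Kira reaches everyone (king).
Kings: Liang, Nadia, Felix, Gita, Uma, Kira — 6.

6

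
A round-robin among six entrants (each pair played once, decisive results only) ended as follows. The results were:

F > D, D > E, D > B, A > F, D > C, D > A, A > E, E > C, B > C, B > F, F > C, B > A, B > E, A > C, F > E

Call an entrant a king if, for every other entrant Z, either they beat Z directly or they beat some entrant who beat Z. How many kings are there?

3

A cannot reach B in two steps.
B reaches everyone (king).
C cannot reach A, B, D, E, F in two steps.
D reaches everyone (king).
E cannot reach A, B, D, F in two steps.
F reaches everyone (king).
Kings: B, D, F — 3.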